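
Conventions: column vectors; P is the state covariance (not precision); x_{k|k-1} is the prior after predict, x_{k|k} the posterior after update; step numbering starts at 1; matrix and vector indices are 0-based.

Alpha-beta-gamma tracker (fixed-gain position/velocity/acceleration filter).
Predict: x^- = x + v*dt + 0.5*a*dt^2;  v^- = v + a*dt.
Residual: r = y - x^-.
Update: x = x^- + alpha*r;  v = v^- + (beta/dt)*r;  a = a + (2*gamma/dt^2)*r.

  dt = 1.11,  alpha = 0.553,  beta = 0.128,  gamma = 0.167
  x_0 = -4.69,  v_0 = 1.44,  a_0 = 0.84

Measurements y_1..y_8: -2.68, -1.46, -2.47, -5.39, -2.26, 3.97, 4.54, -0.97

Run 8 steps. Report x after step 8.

x_post = -1.4616

step 1: x_pred=-2.5741  r=-0.1059  x^+=-2.6327  v^+=2.3602  a^+=0.8113
step 2: x_pred=0.4869  r=-1.9469  x^+=-0.5897  v^+=3.0362  a^+=0.2835
step 3: x_pred=2.9551  r=-5.4251  x^+=-0.0450  v^+=2.7253  a^+=-1.1871
step 4: x_pred=2.2488  r=-7.6388  x^+=-1.9755  v^+=0.5267  a^+=-3.2579
step 5: x_pred=-3.3978  r=1.1378  x^+=-2.7686  v^+=-2.9583  a^+=-2.9494
step 6: x_pred=-7.8693  r=11.8393  x^+=-1.3222  v^+=-4.8669  a^+=0.2600
step 7: x_pred=-6.5643  r=11.1043  x^+=-0.4236  v^+=-3.2979  a^+=3.2702
step 8: x_pred=-2.0697  r=1.0997  x^+=-1.4616  v^+=0.4588  a^+=3.5683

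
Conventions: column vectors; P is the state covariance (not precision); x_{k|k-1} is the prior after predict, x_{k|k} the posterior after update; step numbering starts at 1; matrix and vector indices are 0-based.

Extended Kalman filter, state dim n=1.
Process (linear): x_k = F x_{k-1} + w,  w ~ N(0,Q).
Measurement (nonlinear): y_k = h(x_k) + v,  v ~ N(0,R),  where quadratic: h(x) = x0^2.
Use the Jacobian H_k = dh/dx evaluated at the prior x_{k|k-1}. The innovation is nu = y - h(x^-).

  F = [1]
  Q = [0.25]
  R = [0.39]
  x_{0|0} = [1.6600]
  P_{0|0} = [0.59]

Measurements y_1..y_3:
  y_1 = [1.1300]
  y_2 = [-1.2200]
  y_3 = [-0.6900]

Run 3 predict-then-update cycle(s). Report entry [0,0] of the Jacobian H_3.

step 1: x^-=[1.6600]  P^-=[0.8400]  H_jac=[3.3200]  S=[9.6488]  K=[0.2890]  nu=[-1.6256]  x^+=[1.1902]  P^+=[0.0340]
step 2: x^-=[1.1902]  P^-=[0.2840]  H_jac=[2.3803]  S=[1.9988]  K=[0.3381]  nu=[-2.6365]  x^+=[0.2986]  P^+=[0.0554]
step 3: x^-=[0.2986]  P^-=[0.3054]  H_jac=[0.5973]  S=[0.4990]  K=[0.3656]  nu=[-0.7792]  x^+=[0.0138]  P^+=[0.2387]

H_jac[0,0] = 0.5973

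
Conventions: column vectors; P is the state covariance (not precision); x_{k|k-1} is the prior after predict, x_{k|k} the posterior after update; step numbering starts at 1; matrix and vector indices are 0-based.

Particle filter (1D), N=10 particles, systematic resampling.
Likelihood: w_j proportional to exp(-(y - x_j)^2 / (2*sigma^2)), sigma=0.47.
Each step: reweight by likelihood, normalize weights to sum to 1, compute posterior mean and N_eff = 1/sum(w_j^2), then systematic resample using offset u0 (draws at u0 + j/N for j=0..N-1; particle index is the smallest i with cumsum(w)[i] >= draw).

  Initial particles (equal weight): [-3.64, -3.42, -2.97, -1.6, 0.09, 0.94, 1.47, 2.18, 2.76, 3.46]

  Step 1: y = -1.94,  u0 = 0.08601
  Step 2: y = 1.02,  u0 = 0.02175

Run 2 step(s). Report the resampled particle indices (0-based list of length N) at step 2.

resampled_idx = [1, 2, 2, 3, 4, 5, 6, 7, 8, 9]

step 1: w=[0.0017, 0.0081, 0.1043, 0.8859, 0.0001, 0.0000, 0.0000, 0.0000, 0.0000, 0.0000]  mean=-1.7608  Neff=1.2567  idx=[2, 3, 3, 3, 3, 3, 3, 3, 3, 3]
step 2: w=[0.0000, 0.1111, 0.1111, 0.1111, 0.1111, 0.1111, 0.1111, 0.1111, 0.1111, 0.1111]  mean=-1.6000  Neff=9.0000  idx=[1, 2, 2, 3, 4, 5, 6, 7, 8, 9]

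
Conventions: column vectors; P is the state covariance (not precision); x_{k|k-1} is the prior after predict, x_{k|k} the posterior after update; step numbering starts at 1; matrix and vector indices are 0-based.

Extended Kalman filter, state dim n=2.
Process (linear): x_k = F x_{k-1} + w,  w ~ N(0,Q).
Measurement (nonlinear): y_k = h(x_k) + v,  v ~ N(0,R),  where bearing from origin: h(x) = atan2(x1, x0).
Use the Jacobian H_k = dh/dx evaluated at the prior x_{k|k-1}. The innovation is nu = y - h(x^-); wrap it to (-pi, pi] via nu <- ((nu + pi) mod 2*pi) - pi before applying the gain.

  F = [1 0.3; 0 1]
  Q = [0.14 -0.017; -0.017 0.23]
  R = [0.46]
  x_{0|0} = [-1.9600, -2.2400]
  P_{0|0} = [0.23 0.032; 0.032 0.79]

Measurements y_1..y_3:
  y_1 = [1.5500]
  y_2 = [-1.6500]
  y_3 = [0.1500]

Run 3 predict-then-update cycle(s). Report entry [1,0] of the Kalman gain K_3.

K[1,0] = -0.3709

step 1: x^-=[-2.6320, -2.2400]  P^-=[0.4603 0.2520; 0.2520 1.0200]  H_jac=[0.1875 -0.2203]  S=[0.5049]  K=[0.0610; -0.3516]  nu=[-2.2967]  x^+=[-2.7721, -1.4326]  P^+=[0.4584 0.2628; 0.2628 0.9576]
step 2: x^-=[-3.2018, -1.4326]  P^-=[0.8423 0.5331; 0.5331 1.1876]  H_jac=[0.1164 -0.2602]  S=[0.5195]  K=[-0.0783; -0.4754]  nu=[1.0709]  x^+=[-3.2857, -1.9417]  P^+=[0.8391 0.5138; 0.5138 1.0702]
step 3: x^-=[-3.8681, -1.9417]  P^-=[1.3837 0.8178; 0.8178 1.3002]  H_jac=[0.1037 -0.2065]  S=[0.4953]  K=[-0.0514; -0.3709]  nu=[2.8264]  x^+=[-4.0134, -2.9900]  P^+=[1.3824 0.8084; 0.8084 1.2321]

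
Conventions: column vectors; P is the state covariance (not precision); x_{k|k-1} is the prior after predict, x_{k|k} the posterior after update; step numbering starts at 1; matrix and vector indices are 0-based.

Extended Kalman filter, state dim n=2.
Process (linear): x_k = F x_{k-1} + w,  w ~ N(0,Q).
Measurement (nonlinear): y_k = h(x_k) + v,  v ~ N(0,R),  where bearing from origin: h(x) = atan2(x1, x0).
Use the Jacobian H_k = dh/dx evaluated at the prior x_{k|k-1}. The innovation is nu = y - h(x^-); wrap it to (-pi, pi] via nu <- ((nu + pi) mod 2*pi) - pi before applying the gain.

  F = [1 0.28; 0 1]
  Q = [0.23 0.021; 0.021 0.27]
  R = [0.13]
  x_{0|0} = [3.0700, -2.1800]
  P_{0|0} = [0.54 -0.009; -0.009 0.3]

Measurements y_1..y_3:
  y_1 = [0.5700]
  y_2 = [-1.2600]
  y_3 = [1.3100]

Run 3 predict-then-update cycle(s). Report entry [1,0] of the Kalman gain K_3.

K[1,0] = 0.8809

step 1: x^-=[2.4596, -2.1800]  P^-=[0.7885 0.0960; 0.0960 0.5700]  H_jac=[0.2018 0.2277]  S=[0.2005]  K=[0.9027; 0.7440]  nu=[1.2952]  x^+=[3.6288, -1.2164]  P^+=[0.6251 -0.0387; -0.0387 0.4590]
step 2: x^-=[3.2882, -1.2164]  P^-=[0.8694 0.1109; 0.1109 0.7290]  H_jac=[0.0990 0.2675]  S=[0.1966]  K=[0.5886; 1.0480]  nu=[-0.9057]  x^+=[2.7551, -2.1656]  P^+=[0.8013 -0.0104; -0.0104 0.5131]
step 3: x^-=[2.1487, -2.1656]  P^-=[1.0658 0.1543; 0.1543 0.7831]  H_jac=[0.2327 0.2309]  S=[0.2460]  K=[1.1528; 0.8809]  nu=[2.0993]  x^+=[4.5687, -0.3164]  P^+=[0.7388 -0.0955; -0.0955 0.5922]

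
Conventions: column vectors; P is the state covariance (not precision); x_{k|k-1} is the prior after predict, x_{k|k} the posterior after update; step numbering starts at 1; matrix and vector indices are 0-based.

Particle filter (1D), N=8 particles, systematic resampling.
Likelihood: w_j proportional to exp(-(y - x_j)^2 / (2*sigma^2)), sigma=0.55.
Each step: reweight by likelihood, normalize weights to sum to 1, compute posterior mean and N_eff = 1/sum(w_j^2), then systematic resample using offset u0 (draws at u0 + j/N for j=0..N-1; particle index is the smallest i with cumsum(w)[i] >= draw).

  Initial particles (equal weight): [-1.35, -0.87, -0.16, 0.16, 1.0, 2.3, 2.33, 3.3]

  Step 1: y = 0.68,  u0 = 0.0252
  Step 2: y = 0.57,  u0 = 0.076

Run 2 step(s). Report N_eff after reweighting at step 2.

step 1: w=[0.0006, 0.0102, 0.1693, 0.3477, 0.4590, 0.0071, 0.0060, 0.0000]  mean=0.5082  Neff=2.7746  idx=[2, 2, 3, 3, 3, 4, 4, 4]
step 2: w=[0.0780, 0.0780, 0.1426, 0.1426, 0.1426, 0.1387, 0.1387, 0.1387]  mean=0.4596  Neff=7.6391  idx=[0, 2, 3, 4, 4, 5, 6, 7]

N_eff = 7.6391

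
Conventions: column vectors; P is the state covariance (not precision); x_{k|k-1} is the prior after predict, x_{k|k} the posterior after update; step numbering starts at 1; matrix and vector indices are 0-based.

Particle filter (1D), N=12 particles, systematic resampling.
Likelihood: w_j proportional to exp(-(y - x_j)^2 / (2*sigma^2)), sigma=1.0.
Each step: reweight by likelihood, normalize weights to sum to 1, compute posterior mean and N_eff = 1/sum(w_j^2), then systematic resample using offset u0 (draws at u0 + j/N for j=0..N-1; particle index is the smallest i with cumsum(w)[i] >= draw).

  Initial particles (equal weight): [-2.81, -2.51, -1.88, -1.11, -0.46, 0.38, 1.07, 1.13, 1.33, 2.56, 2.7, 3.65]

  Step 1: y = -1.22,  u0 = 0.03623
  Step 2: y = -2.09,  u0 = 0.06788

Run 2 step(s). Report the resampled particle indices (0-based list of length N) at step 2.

step 1: w=[0.0760, 0.1170, 0.2163, 0.2673, 0.2014, 0.0748, 0.0195, 0.0170, 0.0104, 0.0002, 0.0001, 0.0000]  mean=-1.2198  Neff=5.4167  idx=[0, 1, 2, 2, 2, 3, 3, 3, 4, 4, 4, 6]
step 2: w=[0.1060, 0.1258, 0.1344, 0.1344, 0.1344, 0.0850, 0.0850, 0.0850, 0.0364, 0.0364, 0.0364, 0.0009]  mean=-1.7037  Neff=9.3566  idx=[0, 1, 2, 2, 3, 3, 4, 5, 6, 7, 8, 10]

resampled_idx = [0, 1, 2, 2, 3, 3, 4, 5, 6, 7, 8, 10]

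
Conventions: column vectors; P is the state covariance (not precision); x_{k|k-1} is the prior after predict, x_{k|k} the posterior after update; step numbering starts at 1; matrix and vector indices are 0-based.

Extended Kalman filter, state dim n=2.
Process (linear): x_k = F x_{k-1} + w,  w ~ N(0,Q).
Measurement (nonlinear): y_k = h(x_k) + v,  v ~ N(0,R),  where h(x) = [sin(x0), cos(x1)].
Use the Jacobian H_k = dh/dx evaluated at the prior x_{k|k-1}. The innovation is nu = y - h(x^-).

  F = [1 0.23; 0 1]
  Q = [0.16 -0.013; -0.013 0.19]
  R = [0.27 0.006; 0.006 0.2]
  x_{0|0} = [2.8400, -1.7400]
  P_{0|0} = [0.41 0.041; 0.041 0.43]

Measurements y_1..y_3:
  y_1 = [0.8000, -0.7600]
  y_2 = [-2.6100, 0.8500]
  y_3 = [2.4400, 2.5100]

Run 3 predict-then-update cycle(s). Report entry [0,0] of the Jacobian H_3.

step 1: x^-=[2.4398, -1.7400]  P^-=[0.6116 0.1269; 0.1269 0.6200]  H_jac=[-0.7637 0.0000; 0.0000 0.9857]  S=[0.6267 -0.0895; -0.0895 0.8024]  K=[-0.7347 0.0739; -0.0466 0.7564]  nu=[0.1544, -0.5916]  x^+=[2.2826, -2.1947]  P^+=[0.2592 0.0105; 0.0105 0.1532]
step 2: x^-=[1.7778, -2.1947]  P^-=[0.4321 0.0328; 0.0328 0.3432]  H_jac=[-0.2056 0.0000; 0.0000 0.8116]  S=[0.2883 0.0005; 0.0005 0.4261]  K=[-0.3083 0.0628; -0.0246 0.6538]  nu=[-3.5886, 1.4342]  x^+=[2.9742, -1.1689]  P^+=[0.4031 0.0132; 0.0132 0.1609]
step 3: x^-=[2.7054, -1.1689]  P^-=[0.5777 0.0372; 0.0372 0.3509]  H_jac=[-0.9064 0.0000; 0.0000 0.9203]  S=[0.7445 -0.0250; -0.0250 0.4972]  K=[-0.7021 0.0335; -0.0235 0.6483]  nu=[2.0175, 2.1188]  x^+=[1.3599, 0.1575]  P^+=[0.2089 0.0027; 0.0027 0.1407]

H_jac[0,0] = -0.9064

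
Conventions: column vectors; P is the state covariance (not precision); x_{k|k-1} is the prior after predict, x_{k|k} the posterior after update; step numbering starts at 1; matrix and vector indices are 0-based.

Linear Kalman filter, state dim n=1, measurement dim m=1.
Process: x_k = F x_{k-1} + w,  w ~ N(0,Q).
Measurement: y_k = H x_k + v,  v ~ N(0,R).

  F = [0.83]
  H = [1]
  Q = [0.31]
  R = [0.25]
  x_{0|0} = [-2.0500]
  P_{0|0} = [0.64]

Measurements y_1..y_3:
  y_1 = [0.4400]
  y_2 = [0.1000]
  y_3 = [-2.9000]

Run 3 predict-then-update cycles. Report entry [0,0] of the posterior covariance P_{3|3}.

P_post[0,0] = 0.1567

step 1: x^-=[-1.7015]  P^-=[0.7509]  S=[1.0009]  K=[0.7502]  nu=[2.1415]  x^+=[-0.0949]  P^+=[0.1876]
step 2: x^-=[-0.0788]  P^-=[0.4392]  S=[0.6892]  K=[0.6373]  nu=[0.1788]  x^+=[0.0352]  P^+=[0.1593]
step 3: x^-=[0.0292]  P^-=[0.4198]  S=[0.6698]  K=[0.6267]  nu=[-2.9292]  x^+=[-1.8066]  P^+=[0.1567]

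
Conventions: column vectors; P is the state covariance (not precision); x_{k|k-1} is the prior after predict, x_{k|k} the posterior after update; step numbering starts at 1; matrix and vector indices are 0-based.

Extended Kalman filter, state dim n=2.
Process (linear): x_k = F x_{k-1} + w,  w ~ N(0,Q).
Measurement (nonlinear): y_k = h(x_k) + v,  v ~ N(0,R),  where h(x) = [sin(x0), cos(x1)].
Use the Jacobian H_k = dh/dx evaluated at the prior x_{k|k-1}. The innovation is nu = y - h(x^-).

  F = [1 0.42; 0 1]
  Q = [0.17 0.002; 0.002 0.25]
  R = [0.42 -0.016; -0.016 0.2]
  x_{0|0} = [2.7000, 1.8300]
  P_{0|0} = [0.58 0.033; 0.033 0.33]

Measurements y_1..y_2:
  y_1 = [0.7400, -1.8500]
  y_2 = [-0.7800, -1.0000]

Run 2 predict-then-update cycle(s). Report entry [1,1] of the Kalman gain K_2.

step 1: x^-=[3.4686, 1.8300]  P^-=[0.8359 0.1736; 0.1736 0.5800]  H_jac=[-0.9470 0.0000; 0.0000 -0.9666]  S=[1.1697 0.1429; 0.1429 0.7419]  K=[-0.6648 -0.0981; -0.0494 -0.7462]  nu=[1.0612, -1.5937]  x^+=[2.9195, 2.9667]  P^+=[0.2932 0.0093; 0.0093 0.1536]
step 2: x^-=[4.1655, 2.9667]  P^-=[0.4981 0.0758; 0.0758 0.4036]  H_jac=[-0.5200 0.0000; 0.0000 -0.1740]  S=[0.5547 -0.0091; -0.0091 0.2122]  K=[-0.4683 -0.0823; -0.0766 -0.3342]  nu=[0.0741, -0.0153]  x^+=[4.1320, 2.9661]  P^+=[0.3757 0.0516; 0.0516 0.3771]

K[1,1] = -0.3342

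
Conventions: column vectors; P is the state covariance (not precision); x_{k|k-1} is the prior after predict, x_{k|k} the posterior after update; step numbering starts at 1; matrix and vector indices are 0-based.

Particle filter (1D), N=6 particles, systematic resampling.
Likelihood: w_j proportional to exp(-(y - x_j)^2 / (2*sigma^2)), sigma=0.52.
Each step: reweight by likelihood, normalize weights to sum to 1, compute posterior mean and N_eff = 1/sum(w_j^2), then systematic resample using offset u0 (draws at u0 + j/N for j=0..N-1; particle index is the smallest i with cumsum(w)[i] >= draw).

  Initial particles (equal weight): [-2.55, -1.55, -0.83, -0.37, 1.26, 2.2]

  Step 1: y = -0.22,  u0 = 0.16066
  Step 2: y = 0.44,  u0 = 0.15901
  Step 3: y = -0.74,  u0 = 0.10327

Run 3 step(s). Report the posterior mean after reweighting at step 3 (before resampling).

step 1: w=[0.0000, 0.0250, 0.3312, 0.6322, 0.0115, 0.0000]  mean=-0.5332  Neff=1.9601  idx=[2, 2, 3, 3, 3, 4]
step 2: w=[0.0395, 0.0395, 0.2320, 0.2320, 0.2320, 0.2251]  mean=-0.0395  Neff=4.6471  idx=[2, 3, 3, 4, 5, 5]
step 3: w=[0.2499, 0.2499, 0.2499, 0.2499, 0.0002, 0.0002]  mean=-0.3694  Neff=4.0032  idx=[0, 1, 1, 2, 3, 3]

post_mean = -0.3694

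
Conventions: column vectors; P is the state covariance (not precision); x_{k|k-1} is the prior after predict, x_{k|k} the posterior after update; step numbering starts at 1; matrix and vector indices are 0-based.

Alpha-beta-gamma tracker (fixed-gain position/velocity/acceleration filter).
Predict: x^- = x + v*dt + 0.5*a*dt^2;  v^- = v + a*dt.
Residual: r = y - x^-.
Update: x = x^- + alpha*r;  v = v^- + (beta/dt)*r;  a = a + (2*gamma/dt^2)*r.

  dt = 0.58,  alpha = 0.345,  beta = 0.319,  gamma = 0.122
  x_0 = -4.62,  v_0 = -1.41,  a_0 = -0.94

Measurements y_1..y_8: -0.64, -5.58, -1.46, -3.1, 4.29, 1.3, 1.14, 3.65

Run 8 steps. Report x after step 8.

step 1: x_pred=-5.5959  r=4.9559  x^+=-3.8861  v^+=0.7705  a^+=2.6547
step 2: x_pred=-2.9927  r=-2.5873  x^+=-3.8853  v^+=0.8872  a^+=0.7780
step 3: x_pred=-3.2399  r=1.7799  x^+=-2.6258  v^+=2.3174  a^+=2.0690
step 4: x_pred=-0.9337  r=-2.1663  x^+=-1.6811  v^+=2.3259  a^+=0.4977
step 5: x_pred=-0.2483  r=4.5383  x^+=1.3174  v^+=5.1107  a^+=3.7895
step 6: x_pred=4.9190  r=-3.6190  x^+=3.6704  v^+=5.3182  a^+=1.1645
step 7: x_pred=6.9508  r=-5.8108  x^+=4.9461  v^+=2.7976  a^+=-3.0502
step 8: x_pred=6.0557  r=-2.4057  x^+=5.2257  v^+=-0.2946  a^+=-4.7951

x_post = 5.2257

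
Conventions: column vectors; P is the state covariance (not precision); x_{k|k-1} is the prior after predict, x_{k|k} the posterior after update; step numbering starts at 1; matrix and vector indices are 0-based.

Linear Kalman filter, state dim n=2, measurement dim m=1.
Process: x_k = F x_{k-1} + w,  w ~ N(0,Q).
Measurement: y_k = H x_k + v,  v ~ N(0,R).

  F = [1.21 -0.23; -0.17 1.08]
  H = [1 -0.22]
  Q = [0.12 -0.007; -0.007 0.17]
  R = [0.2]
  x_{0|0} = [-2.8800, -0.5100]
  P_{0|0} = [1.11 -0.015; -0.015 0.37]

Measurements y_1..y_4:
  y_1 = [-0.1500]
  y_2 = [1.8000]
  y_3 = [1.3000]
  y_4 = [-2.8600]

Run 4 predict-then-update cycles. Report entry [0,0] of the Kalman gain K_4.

K[0,0] = 0.5469

step 1: x^-=[-3.3675, -0.0612]  P^-=[1.7731 -0.3474; -0.3474 0.6392]  S=[2.1569]  K=[0.8575; -0.2263]  nu=[3.2040]  x^+=[-0.6201, -0.7862]  P^+=[0.1871 0.0711; 0.0711 0.5287]
step 2: x^-=[-0.5695, -0.7437]  P^-=[0.3824 -0.0812; -0.0812 0.7660]  S=[0.6552]  K=[0.6109; -0.3811]  nu=[2.2058]  x^+=[0.7781, -1.5844]  P^+=[0.1379 0.0714; 0.0714 0.6709]
step 3: x^-=[1.3059, -1.8434]  P^-=[0.3176 -0.1060; -0.1060 0.9303]  S=[0.6093]  K=[0.5596; -0.5098]  nu=[-0.4114]  x^+=[1.0757, -1.6336]  P^+=[0.1268 0.0679; 0.0679 0.7719]
step 4: x^-=[1.6773, -1.9472]  P^-=[0.3088 -0.1335; -0.1335 1.0491]  S=[0.6183]  K=[0.5469; -0.5892]  nu=[-4.9657]  x^+=[-1.0385, 0.9786]  P^+=[0.1238 0.0657; 0.0657 0.8345]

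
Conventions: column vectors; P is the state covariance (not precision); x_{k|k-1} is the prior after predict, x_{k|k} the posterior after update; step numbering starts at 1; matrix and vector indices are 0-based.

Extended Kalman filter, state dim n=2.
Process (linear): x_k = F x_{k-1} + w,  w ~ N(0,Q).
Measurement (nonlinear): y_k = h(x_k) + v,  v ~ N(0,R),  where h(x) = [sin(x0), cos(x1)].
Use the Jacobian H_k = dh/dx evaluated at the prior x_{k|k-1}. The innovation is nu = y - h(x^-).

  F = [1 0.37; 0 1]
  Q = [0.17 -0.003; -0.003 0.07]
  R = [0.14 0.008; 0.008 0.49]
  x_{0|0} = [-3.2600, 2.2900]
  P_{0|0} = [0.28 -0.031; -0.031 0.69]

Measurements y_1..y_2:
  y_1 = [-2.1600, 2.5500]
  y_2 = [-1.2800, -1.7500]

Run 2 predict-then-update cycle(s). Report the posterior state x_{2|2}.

step 1: x^-=[-2.4127, 2.2900]  P^-=[0.5215 0.2213; 0.2213 0.7600]  H_jac=[-0.7459 0.0000; 0.0000 -0.7523]  S=[0.4302 0.1322; 0.1322 0.9202]  K=[-0.8879 -0.0534; -0.2017 -0.5924]  nu=[-1.4940, 3.2088]  x^+=[-1.2575, 0.6904]  P^+=[0.1672 0.0442; 0.0442 0.3880]
step 2: x^-=[-1.0020, 0.6904]  P^-=[0.4231 0.1848; 0.1848 0.4580]  H_jac=[0.5386 0.0000; 0.0000 -0.6369]  S=[0.2627 -0.0554; -0.0554 0.6758]  K=[0.8452 -0.1049; 0.2929 -0.4076]  nu=[-0.4374, -2.5210]  x^+=[-1.1074, 1.5899]  P^+=[0.2181 0.0701; 0.0701 0.3099]

x_post = [-1.1074, 1.5899]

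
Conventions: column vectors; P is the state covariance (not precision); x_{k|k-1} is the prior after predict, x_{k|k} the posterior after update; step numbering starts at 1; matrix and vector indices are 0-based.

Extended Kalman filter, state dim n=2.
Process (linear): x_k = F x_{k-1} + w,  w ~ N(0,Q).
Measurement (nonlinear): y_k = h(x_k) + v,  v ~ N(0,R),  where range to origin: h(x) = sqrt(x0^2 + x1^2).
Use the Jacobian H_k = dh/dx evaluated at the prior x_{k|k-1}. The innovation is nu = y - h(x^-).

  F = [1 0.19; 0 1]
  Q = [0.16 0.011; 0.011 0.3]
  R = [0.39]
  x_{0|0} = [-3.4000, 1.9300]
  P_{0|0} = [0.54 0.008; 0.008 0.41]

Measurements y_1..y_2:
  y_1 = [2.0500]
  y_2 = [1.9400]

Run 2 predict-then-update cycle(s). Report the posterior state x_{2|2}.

step 1: x^-=[-3.0333, 1.9300]  P^-=[0.7178 0.0969; 0.0969 0.7100]  H_jac=[-0.8437 0.5368]  S=[1.0178]  K=[-0.5439; 0.2941]  nu=[-1.5452]  x^+=[-2.1928, 1.4755]  P^+=[0.4167 0.2597; 0.2597 0.6219]
step 2: x^-=[-1.9124, 1.4755]  P^-=[0.6979 0.3889; 0.3889 0.9219]  H_jac=[-0.7918 0.6108]  S=[0.7953]  K=[-0.3960; 0.3209]  nu=[-0.4755]  x^+=[-1.7241, 1.3229]  P^+=[0.5731 0.4900; 0.4900 0.8400]

x_post = [-1.7241, 1.3229]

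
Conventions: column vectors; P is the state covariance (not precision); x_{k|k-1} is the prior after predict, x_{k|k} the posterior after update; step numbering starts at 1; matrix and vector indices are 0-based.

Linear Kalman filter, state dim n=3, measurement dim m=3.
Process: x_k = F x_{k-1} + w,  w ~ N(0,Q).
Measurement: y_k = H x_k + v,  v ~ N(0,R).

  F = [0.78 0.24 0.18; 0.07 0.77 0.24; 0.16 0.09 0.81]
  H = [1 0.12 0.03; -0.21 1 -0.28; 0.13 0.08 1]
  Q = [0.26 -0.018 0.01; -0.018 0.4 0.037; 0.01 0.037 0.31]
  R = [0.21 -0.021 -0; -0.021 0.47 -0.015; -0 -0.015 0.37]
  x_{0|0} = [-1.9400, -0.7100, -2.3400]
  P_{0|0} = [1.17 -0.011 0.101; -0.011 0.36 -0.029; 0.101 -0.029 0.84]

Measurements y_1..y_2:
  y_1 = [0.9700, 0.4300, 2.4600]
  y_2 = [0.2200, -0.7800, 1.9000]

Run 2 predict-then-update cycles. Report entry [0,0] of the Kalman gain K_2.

step 1: x^-=[-2.1048, -1.2441, -2.2697]  P^-=[1.0415 0.1564 0.3457; 0.1564 0.6591 0.2278; 0.3457 0.2278 0.9156]  S=[1.3217 -0.1157 0.5591; -0.1157 1.0942 -0.0918; 0.5591 -0.0918 1.4370]  K=[0.7914 -0.0591 0.0318; 0.1529 0.5457 0.1847; 0.0154 -0.0343 0.6730]  nu=[3.2922, 0.5966, 5.1029]  x^+=[0.6277, 0.5277, 1.1943]  P^+=[0.1691 -0.0117 -0.0084; -0.0117 0.2595 0.0409; -0.0084 0.0409 0.2473]
step 2: x^-=[0.8313, 0.7369, 1.1154]  P^-=[0.3826 0.0490 0.0746; 0.0490 0.5825 0.1291; 0.0746 0.1291 0.4822]  S=[0.6186 -0.0096 0.1651; -0.0096 1.0231 -0.0005; 0.1651 -0.0005 0.9034]  K=[0.6235 -0.0452 0.0279; 0.1605 0.5256 0.1724; 0.0213 -0.0206 0.5520]  nu=[-0.7332, -1.0300, 0.6176]  x^+=[0.4380, 0.1844, 1.4619]  P^+=[0.1331 -0.0084 -0.0056; -0.0084 0.2497 0.0370; -0.0056 0.0370 0.2023]

K[0,0] = 0.6235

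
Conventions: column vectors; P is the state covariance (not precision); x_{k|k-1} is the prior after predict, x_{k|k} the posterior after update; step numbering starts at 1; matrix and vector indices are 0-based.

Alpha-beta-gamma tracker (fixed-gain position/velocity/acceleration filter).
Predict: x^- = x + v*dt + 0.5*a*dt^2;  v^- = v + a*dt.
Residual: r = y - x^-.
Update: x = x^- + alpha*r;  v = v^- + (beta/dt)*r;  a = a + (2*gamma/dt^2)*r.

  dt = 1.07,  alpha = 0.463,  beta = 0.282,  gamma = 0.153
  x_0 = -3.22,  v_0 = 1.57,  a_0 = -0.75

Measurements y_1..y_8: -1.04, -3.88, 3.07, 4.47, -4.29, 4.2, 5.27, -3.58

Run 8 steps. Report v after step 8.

step 1: x_pred=-1.9694  r=0.9294  x^+=-1.5391  v^+=1.0125  a^+=-0.5016
step 2: x_pred=-0.7429  r=-3.1371  x^+=-2.1954  v^+=-0.3510  a^+=-1.3400
step 3: x_pred=-3.3381  r=6.4081  x^+=-0.3711  v^+=-0.0960  a^+=0.3727
step 4: x_pred=-0.2605  r=4.7305  x^+=1.9297  v^+=1.5495  a^+=1.6370
step 5: x_pred=4.5247  r=-8.8147  x^+=0.4435  v^+=0.9779  a^+=-0.7189
step 6: x_pred=1.0784  r=3.1216  x^+=2.5237  v^+=1.0314  a^+=0.1154
step 7: x_pred=3.6933  r=1.5767  x^+=4.4233  v^+=1.5704  a^+=0.5368
step 8: x_pred=6.4110  r=-9.9910  x^+=1.7851  v^+=-0.4884  a^+=-2.1335

v_post = -0.4884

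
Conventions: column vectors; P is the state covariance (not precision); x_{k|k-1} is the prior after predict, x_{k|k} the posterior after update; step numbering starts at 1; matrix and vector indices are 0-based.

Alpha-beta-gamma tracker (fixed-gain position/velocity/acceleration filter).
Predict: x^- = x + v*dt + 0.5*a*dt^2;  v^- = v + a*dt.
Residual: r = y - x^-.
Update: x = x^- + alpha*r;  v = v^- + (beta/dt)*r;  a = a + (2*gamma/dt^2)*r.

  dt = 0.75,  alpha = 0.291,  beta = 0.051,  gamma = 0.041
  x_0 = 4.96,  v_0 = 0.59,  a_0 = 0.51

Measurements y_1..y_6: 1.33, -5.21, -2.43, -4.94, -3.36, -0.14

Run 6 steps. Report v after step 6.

step 1: x_pred=5.5459  r=-4.2159  x^+=4.3191  v^+=0.6858  a^+=-0.1046
step 2: x_pred=4.8040  r=-10.0140  x^+=1.8900  v^+=-0.0736  a^+=-1.5644
step 3: x_pred=1.3948  r=-3.8248  x^+=0.2818  v^+=-1.5070  a^+=-2.1220
step 4: x_pred=-1.4453  r=-3.4947  x^+=-2.4622  v^+=-3.3361  a^+=-2.6314
step 5: x_pred=-5.7044  r=2.3444  x^+=-5.0222  v^+=-5.1503  a^+=-2.2897
step 6: x_pred=-9.5289  r=9.3889  x^+=-6.7967  v^+=-6.2291  a^+=-0.9210

v_post = -6.2291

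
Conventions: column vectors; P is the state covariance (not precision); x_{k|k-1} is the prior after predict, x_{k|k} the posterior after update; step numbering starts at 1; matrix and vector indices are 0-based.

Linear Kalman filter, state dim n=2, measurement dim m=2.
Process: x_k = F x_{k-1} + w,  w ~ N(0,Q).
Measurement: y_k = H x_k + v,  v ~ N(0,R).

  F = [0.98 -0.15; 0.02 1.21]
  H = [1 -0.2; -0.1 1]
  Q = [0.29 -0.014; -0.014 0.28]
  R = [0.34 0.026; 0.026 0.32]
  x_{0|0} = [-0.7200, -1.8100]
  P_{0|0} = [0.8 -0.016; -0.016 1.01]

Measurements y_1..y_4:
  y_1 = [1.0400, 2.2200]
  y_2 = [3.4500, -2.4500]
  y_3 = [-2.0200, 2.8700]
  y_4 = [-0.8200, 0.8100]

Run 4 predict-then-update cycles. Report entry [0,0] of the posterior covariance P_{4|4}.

P_post[0,0] = 0.2065

step 1: x^-=[-0.4341, -2.2045]  P^-=[1.0857 -0.2006; -0.2006 1.7583]  S=[1.5763 -0.6388; -0.6388 2.1293]  K=[0.7461 0.0787; -0.0135 0.8311]  nu=[1.0332, 4.3811]  x^+=[0.6814, 1.4229]  P^+=[0.2700 0.0716; 0.0716 0.2728]
step 2: x^-=[0.4543, 1.7353]  P^-=[0.5344 0.0264; 0.0264 0.6829]  S=[0.8912 -0.1371; -0.1371 1.0030]  K=[0.6023 0.0554; -0.0197 0.6756]  nu=[3.3427, -4.1399]  x^+=[2.2383, -1.1273]  P^+=[0.2172 0.0551; 0.0551 0.2212]
step 3: x^-=[2.3627, -1.3193]  P^-=[0.4874 0.0153; 0.0153 0.6066]  S=[0.8456 -0.1285; -0.1285 0.9284]  K=[0.5795 0.0442; -0.0269 0.6480]  nu=[-4.6465, 4.4255]  x^+=[-0.1347, 1.6736]  P^+=[0.2082 0.0500; 0.0500 0.2117]
step 4: x^-=[-0.3831, 2.0224]  P^-=[0.4800 0.0108; 0.0108 0.5924]  S=[0.8394 -0.1294; -0.1294 0.9150]  K=[0.5756 0.0408; -0.0292 0.6421]  nu=[-0.0325, -1.2507]  x^+=[-0.4528, 1.2203]  P^+=[0.2065 0.0487; 0.0487 0.2096]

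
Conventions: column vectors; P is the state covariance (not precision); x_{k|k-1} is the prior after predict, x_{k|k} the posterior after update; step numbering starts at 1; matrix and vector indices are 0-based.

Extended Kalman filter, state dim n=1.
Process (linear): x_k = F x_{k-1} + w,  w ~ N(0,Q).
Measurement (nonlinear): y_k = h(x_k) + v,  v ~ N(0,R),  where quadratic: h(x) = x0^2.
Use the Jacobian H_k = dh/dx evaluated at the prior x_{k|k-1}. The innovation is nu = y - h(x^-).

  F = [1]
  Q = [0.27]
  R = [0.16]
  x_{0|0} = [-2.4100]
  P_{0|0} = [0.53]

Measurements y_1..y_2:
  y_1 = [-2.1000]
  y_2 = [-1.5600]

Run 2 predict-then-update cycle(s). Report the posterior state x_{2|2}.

x_post = [0.3397]

step 1: x^-=[-2.4100]  P^-=[0.8000]  H_jac=[-4.8200]  S=[18.7459]  K=[-0.2057]  nu=[-7.9081]  x^+=[-0.7833]  P^+=[0.0068]
step 2: x^-=[-0.7833]  P^-=[0.2768]  H_jac=[-1.5666]  S=[0.8394]  K=[-0.5166]  nu=[-2.1736]  x^+=[0.3397]  P^+=[0.0528]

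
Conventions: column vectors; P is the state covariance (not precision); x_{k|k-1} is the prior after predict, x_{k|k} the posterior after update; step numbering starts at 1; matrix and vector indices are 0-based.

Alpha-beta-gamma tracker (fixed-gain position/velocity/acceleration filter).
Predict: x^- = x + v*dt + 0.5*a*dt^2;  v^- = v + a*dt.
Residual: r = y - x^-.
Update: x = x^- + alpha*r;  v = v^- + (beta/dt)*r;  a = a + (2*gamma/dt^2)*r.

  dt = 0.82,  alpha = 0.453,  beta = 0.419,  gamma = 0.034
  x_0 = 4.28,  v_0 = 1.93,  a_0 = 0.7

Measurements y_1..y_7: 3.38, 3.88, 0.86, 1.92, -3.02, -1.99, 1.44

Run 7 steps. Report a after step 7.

step 1: x_pred=6.0979  r=-2.7179  x^+=4.8667  v^+=1.1152  a^+=0.4251
step 2: x_pred=5.9241  r=-2.0441  x^+=4.9981  v^+=0.4193  a^+=0.2184
step 3: x_pred=5.4154  r=-4.5554  x^+=3.3518  v^+=-1.7293  a^+=-0.2423
step 4: x_pred=1.8523  r=0.0677  x^+=1.8830  v^+=-1.8934  a^+=-0.2354
step 5: x_pred=0.2513  r=-3.2713  x^+=-1.2306  v^+=-3.7580  a^+=-0.5663
step 6: x_pred=-4.5025  r=2.5125  x^+=-3.3644  v^+=-2.9385  a^+=-0.3122
step 7: x_pred=-5.8788  r=7.3188  x^+=-2.5634  v^+=0.5453  a^+=0.4280

a_post = 0.4280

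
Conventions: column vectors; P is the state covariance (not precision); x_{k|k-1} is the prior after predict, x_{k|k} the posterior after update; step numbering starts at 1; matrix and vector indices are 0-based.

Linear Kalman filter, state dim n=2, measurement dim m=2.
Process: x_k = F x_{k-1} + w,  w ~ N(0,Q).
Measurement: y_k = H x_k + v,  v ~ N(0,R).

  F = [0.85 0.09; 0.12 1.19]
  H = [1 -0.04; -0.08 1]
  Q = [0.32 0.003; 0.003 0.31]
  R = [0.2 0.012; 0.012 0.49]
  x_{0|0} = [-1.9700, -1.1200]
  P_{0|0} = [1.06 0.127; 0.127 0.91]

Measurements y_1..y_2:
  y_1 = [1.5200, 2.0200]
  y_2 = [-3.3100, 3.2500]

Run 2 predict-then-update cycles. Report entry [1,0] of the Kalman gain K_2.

step 1: x^-=[-1.7753, -1.5692]  P^-=[1.1127 0.3384; 0.3384 1.6502]  S=[1.2882 0.1965; 0.1965 2.0932]  K=[0.8472 0.0396; 0.0945 0.7666]  nu=[3.2325, 3.4472]  x^+=[1.0998, 1.3789]  P^+=[0.1716 0.0433; 0.0433 0.3802]
step 2: x^-=[1.0589, 1.7729]  P^-=[0.4537 0.1055; 0.1055 0.8633]  S=[0.6467 0.0470; 0.0470 1.3393]  K=[0.6931 0.0273; 0.0635 0.6360]  nu=[-4.2980, 1.5619]  x^+=[-1.8774, 2.4933]  P^+=[0.1403 0.0329; 0.0329 0.3151]

K[1,0] = 0.0635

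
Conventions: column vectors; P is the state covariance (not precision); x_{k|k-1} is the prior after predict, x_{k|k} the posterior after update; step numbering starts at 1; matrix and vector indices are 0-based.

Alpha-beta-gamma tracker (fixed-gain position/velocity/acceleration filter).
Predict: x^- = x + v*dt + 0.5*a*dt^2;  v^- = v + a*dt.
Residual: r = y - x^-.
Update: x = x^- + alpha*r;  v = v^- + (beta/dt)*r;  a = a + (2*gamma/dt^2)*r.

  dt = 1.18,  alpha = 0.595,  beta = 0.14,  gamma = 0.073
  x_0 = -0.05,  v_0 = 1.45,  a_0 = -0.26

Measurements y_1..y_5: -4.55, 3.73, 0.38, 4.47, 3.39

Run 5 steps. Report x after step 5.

x_post = 3.0238

step 1: x_pred=1.4800  r=-6.0300  x^+=-2.1079  v^+=0.4278  a^+=-0.8923
step 2: x_pred=-2.2243  r=5.9543  x^+=1.3185  v^+=0.0813  a^+=-0.2679
step 3: x_pred=1.2280  r=-0.8480  x^+=0.7234  v^+=-0.3354  a^+=-0.3569
step 4: x_pred=0.0792  r=4.3908  x^+=2.6917  v^+=-0.2356  a^+=0.1036
step 5: x_pred=2.4858  r=0.9042  x^+=3.0238  v^+=-0.0061  a^+=0.1984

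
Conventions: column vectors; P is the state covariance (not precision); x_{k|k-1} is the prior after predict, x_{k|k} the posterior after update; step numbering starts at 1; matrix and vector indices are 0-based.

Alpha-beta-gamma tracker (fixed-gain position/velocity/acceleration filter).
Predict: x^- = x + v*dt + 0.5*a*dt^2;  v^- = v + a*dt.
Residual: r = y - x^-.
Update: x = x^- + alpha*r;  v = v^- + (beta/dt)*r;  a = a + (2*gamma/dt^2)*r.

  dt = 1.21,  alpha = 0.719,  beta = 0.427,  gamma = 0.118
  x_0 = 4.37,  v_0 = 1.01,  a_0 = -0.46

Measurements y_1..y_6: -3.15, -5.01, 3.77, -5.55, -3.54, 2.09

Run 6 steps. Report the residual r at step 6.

step 1: x_pred=5.2554  r=-8.4054  x^+=-0.7881  v^+=-2.5128  a^+=-1.8149
step 2: x_pred=-5.1571  r=0.1471  x^+=-5.0513  v^+=-4.6569  a^+=-1.7912
step 3: x_pred=-11.9974  r=15.7674  x^+=-0.6606  v^+=-1.2600  a^+=0.7504
step 4: x_pred=-1.6358  r=-3.9142  x^+=-4.4501  v^+=-1.7332  a^+=0.1195
step 5: x_pred=-6.4599  r=2.9199  x^+=-4.3605  v^+=-0.5583  a^+=0.5901
step 6: x_pred=-4.6040  r=6.6940  x^+=0.2090  v^+=2.5181  a^+=1.6692

resid = 6.6940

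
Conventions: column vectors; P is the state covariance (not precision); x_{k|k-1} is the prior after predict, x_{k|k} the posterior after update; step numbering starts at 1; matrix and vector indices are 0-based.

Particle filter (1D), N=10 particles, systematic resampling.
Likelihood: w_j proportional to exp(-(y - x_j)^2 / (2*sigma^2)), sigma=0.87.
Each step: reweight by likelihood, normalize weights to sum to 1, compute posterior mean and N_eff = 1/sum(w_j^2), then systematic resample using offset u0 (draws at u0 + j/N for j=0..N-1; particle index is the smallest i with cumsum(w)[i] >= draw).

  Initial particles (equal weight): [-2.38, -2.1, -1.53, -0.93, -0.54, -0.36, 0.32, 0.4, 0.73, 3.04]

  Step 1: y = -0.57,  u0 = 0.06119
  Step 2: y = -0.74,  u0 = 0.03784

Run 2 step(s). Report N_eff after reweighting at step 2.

N_eff = 8.5159

step 1: w=[0.0220, 0.0408, 0.1043, 0.1759, 0.1915, 0.1861, 0.1136, 0.1029, 0.0628, 0.0000]  mean=-0.5082  Neff=7.0058  idx=[1, 2, 3, 4, 4, 5, 5, 6, 7, 8]
step 2: w=[0.0431, 0.0968, 0.1428, 0.1424, 0.1424, 0.1329, 0.1329, 0.0696, 0.0620, 0.0351]  mean=-0.5482  Neff=8.5159  idx=[0, 1, 2, 3, 4, 4, 5, 6, 7, 8]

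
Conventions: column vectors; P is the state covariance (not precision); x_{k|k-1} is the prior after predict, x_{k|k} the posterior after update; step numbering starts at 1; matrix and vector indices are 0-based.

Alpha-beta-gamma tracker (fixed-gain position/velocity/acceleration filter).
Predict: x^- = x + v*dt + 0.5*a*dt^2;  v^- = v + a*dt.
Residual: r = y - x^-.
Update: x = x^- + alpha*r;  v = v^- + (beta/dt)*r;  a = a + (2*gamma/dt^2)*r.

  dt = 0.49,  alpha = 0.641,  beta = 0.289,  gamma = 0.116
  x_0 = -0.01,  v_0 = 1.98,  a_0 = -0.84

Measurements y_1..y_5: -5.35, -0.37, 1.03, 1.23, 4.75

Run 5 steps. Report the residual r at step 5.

resid = 3.2178

step 1: x_pred=0.8594  r=-6.2094  x^+=-3.1208  v^+=-2.0939  a^+=-6.8399
step 2: x_pred=-4.9680  r=4.5980  x^+=-2.0207  v^+=-2.7335  a^+=-2.3970
step 3: x_pred=-3.6479  r=4.6779  x^+=-0.6494  v^+=-1.1491  a^+=2.1230
step 4: x_pred=-0.9575  r=2.1875  x^+=0.4447  v^+=1.1814  a^+=4.2368
step 5: x_pred=1.5322  r=3.2178  x^+=3.5948  v^+=5.1553  a^+=7.3460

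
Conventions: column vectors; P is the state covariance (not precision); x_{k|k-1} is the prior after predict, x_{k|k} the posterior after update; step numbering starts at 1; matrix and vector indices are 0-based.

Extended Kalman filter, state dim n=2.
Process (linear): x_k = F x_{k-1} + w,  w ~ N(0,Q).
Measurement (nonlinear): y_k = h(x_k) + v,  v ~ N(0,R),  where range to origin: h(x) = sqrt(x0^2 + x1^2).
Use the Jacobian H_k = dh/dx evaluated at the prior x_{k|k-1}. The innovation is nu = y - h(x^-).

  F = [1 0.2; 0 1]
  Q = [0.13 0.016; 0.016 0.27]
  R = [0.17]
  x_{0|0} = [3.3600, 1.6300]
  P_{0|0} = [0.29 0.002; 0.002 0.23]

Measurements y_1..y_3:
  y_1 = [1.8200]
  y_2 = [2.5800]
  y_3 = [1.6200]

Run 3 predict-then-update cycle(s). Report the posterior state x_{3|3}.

x_post = [2.0546, 0.1535]

step 1: x^-=[3.6860, 1.6300]  P^-=[0.4300 0.0640; 0.0640 0.5000]  H_jac=[0.9146 0.4044]  S=[0.6588]  K=[0.6362; 0.3958]  nu=[-2.2103]  x^+=[2.2797, 0.7552]  P^+=[0.1633 -0.1019; -0.1019 0.3968]
step 2: x^-=[2.4307, 0.7552]  P^-=[0.2684 -0.0065; -0.0065 0.6668]  H_jac=[0.9550 0.2967]  S=[0.4698]  K=[0.5415; 0.4078]  nu=[0.0346]  x^+=[2.4495, 0.7693]  P^+=[0.1307 -0.1103; -0.1103 0.5887]
step 3: x^-=[2.6034, 0.7693]  P^-=[0.2401 0.0234; 0.0234 0.8587]  H_jac=[0.9590 0.2834]  S=[0.4725]  K=[0.5014; 0.5626]  nu=[-1.0947]  x^+=[2.0546, 0.1535]  P^+=[0.1213 -0.1098; -0.1098 0.7091]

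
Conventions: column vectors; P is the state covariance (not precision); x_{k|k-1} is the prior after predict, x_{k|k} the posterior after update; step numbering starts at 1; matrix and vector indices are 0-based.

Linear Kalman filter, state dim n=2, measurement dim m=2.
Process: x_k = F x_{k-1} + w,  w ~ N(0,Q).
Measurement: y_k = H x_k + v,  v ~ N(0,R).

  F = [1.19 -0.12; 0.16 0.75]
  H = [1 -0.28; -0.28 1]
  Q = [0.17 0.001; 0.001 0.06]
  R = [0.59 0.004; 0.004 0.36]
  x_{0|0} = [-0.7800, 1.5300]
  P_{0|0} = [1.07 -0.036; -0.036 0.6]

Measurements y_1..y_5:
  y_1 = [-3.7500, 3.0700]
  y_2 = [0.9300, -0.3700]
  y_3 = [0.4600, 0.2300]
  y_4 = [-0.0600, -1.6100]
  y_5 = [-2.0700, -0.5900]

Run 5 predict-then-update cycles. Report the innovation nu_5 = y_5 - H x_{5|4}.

innov = [-1.9597, -0.4171]

step 1: x^-=[-1.1118, 1.0227]  P^-=[1.7041 0.1193; 0.1193 0.4163]  S=[2.2600 -0.4611; -0.4611 0.8431]  K=[0.7346 -0.0227; 0.1056 0.5119]  nu=[-2.3518, 1.7360]  x^+=[-2.8790, 1.6629]  P^+=[0.4686 0.1260; 0.1260 0.2200]
step 2: x^-=[-3.6256, 0.7865]  P^-=[0.8008 0.1804; 0.1804 0.2260]  S=[1.3075 -0.0889; -0.0889 0.5477]  K=[0.5747 0.0134; 0.1126 0.3386]  nu=[4.7758, -2.1717]  x^+=[-0.9097, 0.5891]  P^+=[0.3702 0.1108; 0.1108 0.1534]
step 3: x^-=[-1.1532, 0.2963]  P^-=[0.6648 0.1544; 0.1544 0.1823]  S=[1.1826 -0.0667; -0.0667 0.5080]  K=[0.5259 0.0066; 0.1036 0.2874]  nu=[1.6962, -0.3892]  x^+=[-0.2637, 0.3601]  P^+=[0.3381 0.0991; 0.0991 0.1316]
step 4: x^-=[-0.3570, 0.2279]  P^-=[0.6223 0.1401; 0.1401 0.1665]  S=[1.1469 -0.0658; -0.0658 0.4968]  K=[0.5083 -0.0014; 0.0969 0.2690]  nu=[0.3608, -1.9379]  x^+=[-0.1708, -0.2584]  P^+=[0.3259 0.0928; 0.0928 0.1232]
step 5: x^-=[-0.1722, -0.2211]  P^-=[0.6068 0.1330; 0.1330 0.1599]  S=[1.1348 -0.0673; -0.0673 0.4930]  K=[0.5015 -0.0065; 0.0932 0.2615]  nu=[-1.9597, -0.4171]  x^+=[-1.1523, -0.5129]  P^+=[0.3209 0.0895; 0.0895 0.1196]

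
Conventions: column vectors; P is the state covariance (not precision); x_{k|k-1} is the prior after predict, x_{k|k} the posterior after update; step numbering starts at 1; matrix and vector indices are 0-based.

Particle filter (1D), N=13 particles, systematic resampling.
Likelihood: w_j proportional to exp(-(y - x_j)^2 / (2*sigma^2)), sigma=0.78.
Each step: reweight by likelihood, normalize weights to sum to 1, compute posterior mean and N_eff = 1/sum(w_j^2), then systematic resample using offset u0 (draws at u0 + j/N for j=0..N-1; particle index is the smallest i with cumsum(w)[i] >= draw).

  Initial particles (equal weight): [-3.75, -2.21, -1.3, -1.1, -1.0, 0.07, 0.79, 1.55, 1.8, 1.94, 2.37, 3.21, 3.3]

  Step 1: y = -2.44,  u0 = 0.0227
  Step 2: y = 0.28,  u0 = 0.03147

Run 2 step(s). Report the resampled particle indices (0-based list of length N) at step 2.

step 1: w=[0.1244, 0.4881, 0.1752, 0.1166, 0.0927, 0.0029, 0.0001, 0.0000, 0.0000, 0.0000, 0.0000, 0.0000, 0.0000]  mean=-1.9937  Neff=3.2614  idx=[0, 0, 1, 1, 1, 1, 1, 1, 2, 2, 3, 3, 4]
step 2: w=[0.0000, 0.0000, 0.0063, 0.0063, 0.0063, 0.0063, 0.0063, 0.0063, 0.1322, 0.1322, 0.2151, 0.2151, 0.2676]  mean=-1.1681  Neff=5.0168  idx=[6, 8, 9, 9, 10, 10, 10, 11, 11, 11, 12, 12, 12]

resampled_idx = [6, 8, 9, 9, 10, 10, 10, 11, 11, 11, 12, 12, 12]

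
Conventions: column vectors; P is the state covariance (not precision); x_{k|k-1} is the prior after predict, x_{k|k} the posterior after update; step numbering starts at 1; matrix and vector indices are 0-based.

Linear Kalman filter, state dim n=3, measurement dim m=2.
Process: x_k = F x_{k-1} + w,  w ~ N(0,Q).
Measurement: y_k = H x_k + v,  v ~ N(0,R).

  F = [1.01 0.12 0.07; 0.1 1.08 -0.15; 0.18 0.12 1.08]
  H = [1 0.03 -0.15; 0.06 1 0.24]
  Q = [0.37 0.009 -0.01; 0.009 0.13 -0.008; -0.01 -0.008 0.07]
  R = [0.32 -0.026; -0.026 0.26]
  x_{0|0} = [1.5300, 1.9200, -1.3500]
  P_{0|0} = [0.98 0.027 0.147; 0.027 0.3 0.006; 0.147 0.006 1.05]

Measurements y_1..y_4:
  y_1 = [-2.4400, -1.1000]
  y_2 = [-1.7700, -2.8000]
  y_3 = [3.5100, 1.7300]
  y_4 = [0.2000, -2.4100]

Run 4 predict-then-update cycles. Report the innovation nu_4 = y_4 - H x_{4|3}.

step 1: x^-=[1.6812, 2.4291, -0.9522]  P^-=[1.4066 0.1447 0.4187; 0.1447 0.5128 -0.0972; 0.4187 -0.0972 1.3907]  S=[1.6423 0.2793; 0.2793 0.8408]  K=[0.7994 0.1265; 0.0059 0.5906; 0.0776 0.2854]  nu=[-4.3369, -3.4014]  x^+=[-2.2158, 0.3946, -2.2598]  P^+=[0.2872 -0.0579 0.2200; -0.0579 0.2176 -0.2530; 0.2200 -0.2530 1.2999]
step 2: x^-=[-2.3488, 0.5436, -2.7921]  P^-=[0.6853 -0.0577 0.3432; -0.0577 0.4788 -0.4699; 0.3432 -0.4699 1.6161]  S=[0.9399 0.0599; 0.0599 0.6117]  K=[0.6698 0.0420; -0.0089 0.5935; 0.0992 -0.1101]  nu=[0.1437, -2.5325]  x^+=[-2.3589, -0.9608, -2.4990]  P^+=[0.2591 -0.0911 0.2877; -0.0911 0.2638 -0.4326; 0.2877 -0.4326 1.6007]
step 3: x^-=[-2.6727, -0.8987, -3.2388]  P^-=[0.6573 -0.1144 0.4067; -0.1144 0.5882 -0.7208; 0.4067 -0.7208 1.9451]  S=[0.8992 0.0433; 0.0433 0.6146]  K=[0.6598 -0.0097; -0.0194 0.6658; 0.1221 -0.3822]  nu=[5.7238, 3.5663]  x^+=[1.0693, 1.3645, -3.9026]  P^+=[0.2664 -0.1179 0.3429; -0.1179 0.3166 -0.5661; 0.3429 -0.5661 1.8459]
step 4: x^-=[0.9706, 2.1660, -3.8586]  P^-=[0.6657 -0.1547 0.4659; -0.1547 0.6911 -0.9079; 0.4659 -0.9079 2.2178]  S=[0.8953 0.0372; 0.0372 0.6403]  K=[0.6621 -0.0430; -0.0276 0.7261; 0.1413 -0.5513]  nu=[-1.4144, -3.7082]  x^+=[0.1936, -0.4876, -2.0142]  P^+=[0.2742 -0.1362 0.3808; -0.1362 0.3543 -0.6525; 0.3808 -0.6525 2.0111]

innov = [-1.4144, -3.7082]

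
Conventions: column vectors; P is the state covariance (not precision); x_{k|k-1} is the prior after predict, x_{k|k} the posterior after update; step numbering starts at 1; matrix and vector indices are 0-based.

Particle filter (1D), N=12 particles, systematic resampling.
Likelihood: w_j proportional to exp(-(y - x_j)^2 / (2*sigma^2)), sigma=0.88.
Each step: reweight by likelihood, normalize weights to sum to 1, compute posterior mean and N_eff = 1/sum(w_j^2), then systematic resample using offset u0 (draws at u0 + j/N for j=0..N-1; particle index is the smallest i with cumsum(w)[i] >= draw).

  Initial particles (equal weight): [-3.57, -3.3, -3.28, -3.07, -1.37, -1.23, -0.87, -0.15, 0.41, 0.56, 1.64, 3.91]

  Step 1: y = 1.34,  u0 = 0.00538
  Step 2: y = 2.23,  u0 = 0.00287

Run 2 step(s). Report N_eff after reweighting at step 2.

N_eff = 6.1906

step 1: w=[0.0000, 0.0000, 0.0000, 0.0000, 0.0035, 0.0056, 0.0170, 0.0951, 0.2280, 0.2691, 0.3761, 0.0056]  mean=0.8422  Neff=3.6329  idx=[5, 7, 8, 8, 8, 9, 9, 9, 10, 10, 10, 10]
step 2: w=[0.0001, 0.0063, 0.0289, 0.0289, 0.0289, 0.0406, 0.0406, 0.0406, 0.1962, 0.1962, 0.1962, 0.1962]  mean=1.3900  Neff=6.1906  idx=[1, 4, 6, 8, 8, 9, 9, 9, 10, 10, 11, 11]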